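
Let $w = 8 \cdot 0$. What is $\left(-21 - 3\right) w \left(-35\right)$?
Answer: $0$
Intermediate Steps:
$w = 0$
$\left(-21 - 3\right) w \left(-35\right) = \left(-21 - 3\right) 0 \left(-35\right) = \left(-24\right) 0 \left(-35\right) = 0 \left(-35\right) = 0$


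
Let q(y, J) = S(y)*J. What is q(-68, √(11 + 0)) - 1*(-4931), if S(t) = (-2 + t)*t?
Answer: 4931 + 4760*√11 ≈ 20718.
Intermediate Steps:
S(t) = t*(-2 + t)
q(y, J) = J*y*(-2 + y) (q(y, J) = (y*(-2 + y))*J = J*y*(-2 + y))
q(-68, √(11 + 0)) - 1*(-4931) = √(11 + 0)*(-68)*(-2 - 68) - 1*(-4931) = √11*(-68)*(-70) + 4931 = 4760*√11 + 4931 = 4931 + 4760*√11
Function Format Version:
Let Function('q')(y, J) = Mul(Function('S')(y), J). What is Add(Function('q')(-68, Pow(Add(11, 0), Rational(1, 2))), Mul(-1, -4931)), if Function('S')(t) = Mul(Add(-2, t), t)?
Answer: Add(4931, Mul(4760, Pow(11, Rational(1, 2)))) ≈ 20718.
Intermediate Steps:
Function('S')(t) = Mul(t, Add(-2, t))
Function('q')(y, J) = Mul(J, y, Add(-2, y)) (Function('q')(y, J) = Mul(Mul(y, Add(-2, y)), J) = Mul(J, y, Add(-2, y)))
Add(Function('q')(-68, Pow(Add(11, 0), Rational(1, 2))), Mul(-1, -4931)) = Add(Mul(Pow(Add(11, 0), Rational(1, 2)), -68, Add(-2, -68)), Mul(-1, -4931)) = Add(Mul(Pow(11, Rational(1, 2)), -68, -70), 4931) = Add(Mul(4760, Pow(11, Rational(1, 2))), 4931) = Add(4931, Mul(4760, Pow(11, Rational(1, 2))))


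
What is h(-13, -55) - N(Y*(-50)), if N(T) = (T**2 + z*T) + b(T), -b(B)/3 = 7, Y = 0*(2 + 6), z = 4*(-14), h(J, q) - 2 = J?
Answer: 10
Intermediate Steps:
h(J, q) = 2 + J
z = -56
Y = 0 (Y = 0*8 = 0)
b(B) = -21 (b(B) = -3*7 = -21)
N(T) = -21 + T**2 - 56*T (N(T) = (T**2 - 56*T) - 21 = -21 + T**2 - 56*T)
h(-13, -55) - N(Y*(-50)) = (2 - 13) - (-21 + (0*(-50))**2 - 0*(-50)) = -11 - (-21 + 0**2 - 56*0) = -11 - (-21 + 0 + 0) = -11 - 1*(-21) = -11 + 21 = 10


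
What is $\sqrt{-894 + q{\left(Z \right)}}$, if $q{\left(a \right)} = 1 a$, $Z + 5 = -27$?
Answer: $i \sqrt{926} \approx 30.43 i$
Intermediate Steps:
$Z = -32$ ($Z = -5 - 27 = -32$)
$q{\left(a \right)} = a$
$\sqrt{-894 + q{\left(Z \right)}} = \sqrt{-894 - 32} = \sqrt{-926} = i \sqrt{926}$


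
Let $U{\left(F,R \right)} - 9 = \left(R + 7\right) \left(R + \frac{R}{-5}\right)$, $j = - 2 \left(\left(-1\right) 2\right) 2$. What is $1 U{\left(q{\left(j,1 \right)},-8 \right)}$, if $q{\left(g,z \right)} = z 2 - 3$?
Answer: $\frac{77}{5} \approx 15.4$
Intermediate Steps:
$j = 8$ ($j = \left(-2\right) \left(-2\right) 2 = 4 \cdot 2 = 8$)
$q{\left(g,z \right)} = -3 + 2 z$ ($q{\left(g,z \right)} = 2 z - 3 = -3 + 2 z$)
$U{\left(F,R \right)} = 9 + \frac{4 R \left(7 + R\right)}{5}$ ($U{\left(F,R \right)} = 9 + \left(R + 7\right) \left(R + \frac{R}{-5}\right) = 9 + \left(7 + R\right) \left(R + R \left(- \frac{1}{5}\right)\right) = 9 + \left(7 + R\right) \left(R - \frac{R}{5}\right) = 9 + \left(7 + R\right) \frac{4 R}{5} = 9 + \frac{4 R \left(7 + R\right)}{5}$)
$1 U{\left(q{\left(j,1 \right)},-8 \right)} = 1 \left(9 + \frac{4 \left(-8\right)^{2}}{5} + \frac{28}{5} \left(-8\right)\right) = 1 \left(9 + \frac{4}{5} \cdot 64 - \frac{224}{5}\right) = 1 \left(9 + \frac{256}{5} - \frac{224}{5}\right) = 1 \cdot \frac{77}{5} = \frac{77}{5}$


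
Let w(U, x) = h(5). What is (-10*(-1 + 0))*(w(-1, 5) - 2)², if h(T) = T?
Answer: 90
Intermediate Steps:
w(U, x) = 5
(-10*(-1 + 0))*(w(-1, 5) - 2)² = (-10*(-1 + 0))*(5 - 2)² = -10*(-1)*3² = 10*9 = 90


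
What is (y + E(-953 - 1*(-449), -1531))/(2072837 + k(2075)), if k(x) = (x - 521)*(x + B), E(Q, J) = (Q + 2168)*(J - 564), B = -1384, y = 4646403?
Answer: 1160323/3146651 ≈ 0.36875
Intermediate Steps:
E(Q, J) = (-564 + J)*(2168 + Q) (E(Q, J) = (2168 + Q)*(-564 + J) = (-564 + J)*(2168 + Q))
k(x) = (-1384 + x)*(-521 + x) (k(x) = (x - 521)*(x - 1384) = (-521 + x)*(-1384 + x) = (-1384 + x)*(-521 + x))
(y + E(-953 - 1*(-449), -1531))/(2072837 + k(2075)) = (4646403 + (-1222752 - 564*(-953 - 1*(-449)) + 2168*(-1531) - 1531*(-953 - 1*(-449))))/(2072837 + (721064 + 2075² - 1905*2075)) = (4646403 + (-1222752 - 564*(-953 + 449) - 3319208 - 1531*(-953 + 449)))/(2072837 + (721064 + 4305625 - 3952875)) = (4646403 + (-1222752 - 564*(-504) - 3319208 - 1531*(-504)))/(2072837 + 1073814) = (4646403 + (-1222752 + 284256 - 3319208 + 771624))/3146651 = (4646403 - 3486080)*(1/3146651) = 1160323*(1/3146651) = 1160323/3146651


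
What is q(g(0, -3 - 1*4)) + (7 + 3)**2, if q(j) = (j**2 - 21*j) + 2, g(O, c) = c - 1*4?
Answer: 454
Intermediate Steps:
g(O, c) = -4 + c (g(O, c) = c - 4 = -4 + c)
q(j) = 2 + j**2 - 21*j
q(g(0, -3 - 1*4)) + (7 + 3)**2 = (2 + (-4 + (-3 - 1*4))**2 - 21*(-4 + (-3 - 1*4))) + (7 + 3)**2 = (2 + (-4 + (-3 - 4))**2 - 21*(-4 + (-3 - 4))) + 10**2 = (2 + (-4 - 7)**2 - 21*(-4 - 7)) + 100 = (2 + (-11)**2 - 21*(-11)) + 100 = (2 + 121 + 231) + 100 = 354 + 100 = 454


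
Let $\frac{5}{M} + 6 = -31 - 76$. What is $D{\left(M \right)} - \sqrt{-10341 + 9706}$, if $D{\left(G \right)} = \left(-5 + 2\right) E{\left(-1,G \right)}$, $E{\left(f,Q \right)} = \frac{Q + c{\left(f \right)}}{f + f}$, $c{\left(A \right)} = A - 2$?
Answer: $- \frac{516}{113} - i \sqrt{635} \approx -4.5664 - 25.199 i$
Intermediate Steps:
$M = - \frac{5}{113}$ ($M = \frac{5}{-6 - 107} = \frac{5}{-113} = 5 \left(- \frac{1}{113}\right) = - \frac{5}{113} \approx -0.044248$)
$c{\left(A \right)} = -2 + A$ ($c{\left(A \right)} = A - 2 = -2 + A$)
$E{\left(f,Q \right)} = \frac{-2 + Q + f}{2 f}$ ($E{\left(f,Q \right)} = \frac{Q + \left(-2 + f\right)}{f + f} = \frac{-2 + Q + f}{2 f}$)
$D{\left(G \right)} = - \frac{9}{2} + \frac{3 G}{2}$ ($D{\left(G \right)} = \left(-5 + 2\right) \frac{-2 + G - 1}{2 \left(-1\right)} = - 3 \cdot \frac{1}{2} \left(-1\right) \left(-3 + G\right) = - 3 \left(\frac{3}{2} - \frac{G}{2}\right) = - \frac{9}{2} + \frac{3 G}{2}$)
$D{\left(M \right)} - \sqrt{-10341 + 9706} = \left(- \frac{9}{2} + \frac{3}{2} \left(- \frac{5}{113}\right)\right) - \sqrt{-10341 + 9706} = \left(- \frac{9}{2} - \frac{15}{226}\right) - \sqrt{-635} = - \frac{516}{113} - i \sqrt{635}$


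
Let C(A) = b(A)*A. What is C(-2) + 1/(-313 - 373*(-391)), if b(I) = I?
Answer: 1072905/268226 ≈ 4.0000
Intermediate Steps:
C(A) = A² (C(A) = A*A = A²)
C(-2) + 1/(-313 - 373*(-391)) = (-2)² + 1/(-313 - 373*(-391)) = 4 - 1/391/(-686) = 4 - 1/686*(-1/391) = 4 + 1/268226 = 1072905/268226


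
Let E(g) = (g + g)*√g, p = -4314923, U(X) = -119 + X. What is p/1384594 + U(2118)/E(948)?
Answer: -4314923/1384594 + 1999*√237/898704 ≈ -3.0821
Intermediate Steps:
E(g) = 2*g^(3/2) (E(g) = (2*g)*√g = 2*g^(3/2))
p/1384594 + U(2118)/E(948) = -4314923/1384594 + (-119 + 2118)/((2*948^(3/2))) = -4314923*1/1384594 + 1999/((2*(1896*√237))) = -4314923/1384594 + 1999/((3792*√237)) = -4314923/1384594 + 1999*(√237/898704) = -4314923/1384594 + 1999*√237/898704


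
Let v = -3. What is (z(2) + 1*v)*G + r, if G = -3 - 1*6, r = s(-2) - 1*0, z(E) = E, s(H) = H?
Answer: 7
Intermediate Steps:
r = -2 (r = -2 - 1*0 = -2 + 0 = -2)
G = -9 (G = -3 - 6 = -9)
(z(2) + 1*v)*G + r = (2 + 1*(-3))*(-9) - 2 = (2 - 3)*(-9) - 2 = -1*(-9) - 2 = 9 - 2 = 7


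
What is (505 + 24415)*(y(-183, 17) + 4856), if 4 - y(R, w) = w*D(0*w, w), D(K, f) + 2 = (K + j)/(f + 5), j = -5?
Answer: 1342602380/11 ≈ 1.2205e+8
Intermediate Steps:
D(K, f) = -2 + (-5 + K)/(5 + f) (D(K, f) = -2 + (K - 5)/(f + 5) = -2 + (-5 + K)/(5 + f))
y(R, w) = 4 - w*(-15 - 2*w)/(5 + w) (y(R, w) = 4 - w*(-15 + 0*w - 2*w)/(5 + w) = 4 - w*(-15 + 0 - 2*w)/(5 + w) = 4 - w*(-15 - 2*w)/(5 + w))
(505 + 24415)*(y(-183, 17) + 4856) = (505 + 24415)*((20 + 2*17² + 19*17)/(5 + 17) + 4856) = 24920*((20 + 2*289 + 323)/22 + 4856) = 24920*((20 + 578 + 323)/22 + 4856) = 24920*((1/22)*921 + 4856) = 24920*(921/22 + 4856) = 24920*(107753/22) = 1342602380/11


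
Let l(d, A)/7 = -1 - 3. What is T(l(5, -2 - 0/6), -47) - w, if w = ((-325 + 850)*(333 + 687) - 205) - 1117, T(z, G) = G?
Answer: -534225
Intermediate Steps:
l(d, A) = -28 (l(d, A) = 7*(-1 - 3) = 7*(-4) = -28)
w = 534178 (w = (525*1020 - 205) - 1117 = (535500 - 205) - 1117 = 535295 - 1117 = 534178)
T(l(5, -2 - 0/6), -47) - w = -47 - 1*534178 = -47 - 534178 = -534225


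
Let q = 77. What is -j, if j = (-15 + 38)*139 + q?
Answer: -3274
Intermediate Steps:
j = 3274 (j = (-15 + 38)*139 + 77 = 23*139 + 77 = 3197 + 77 = 3274)
-j = -1*3274 = -3274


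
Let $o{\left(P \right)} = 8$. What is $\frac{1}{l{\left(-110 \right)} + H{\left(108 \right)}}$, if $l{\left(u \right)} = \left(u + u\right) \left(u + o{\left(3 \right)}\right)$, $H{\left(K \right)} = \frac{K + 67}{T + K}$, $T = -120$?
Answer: $\frac{12}{269105} \approx 4.4592 \cdot 10^{-5}$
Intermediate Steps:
$H{\left(K \right)} = \frac{67 + K}{-120 + K}$ ($H{\left(K \right)} = \frac{K + 67}{-120 + K} = \frac{67 + K}{-120 + K}$)
$l{\left(u \right)} = 2 u \left(8 + u\right)$ ($l{\left(u \right)} = \left(u + u\right) \left(u + 8\right) = 2 u \left(8 + u\right)$)
$\frac{1}{l{\left(-110 \right)} + H{\left(108 \right)}} = \frac{1}{2 \left(-110\right) \left(8 - 110\right) + \frac{67 + 108}{-120 + 108}} = \frac{1}{2 \left(-110\right) \left(-102\right) + \frac{1}{-12} \cdot 175} = \frac{1}{22440 - \frac{175}{12}} = \frac{1}{\frac{269105}{12}} = \frac{12}{269105}$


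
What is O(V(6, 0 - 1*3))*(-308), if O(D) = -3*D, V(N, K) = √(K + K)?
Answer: 924*I*√6 ≈ 2263.3*I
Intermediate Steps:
V(N, K) = √2*√K (V(N, K) = √(2*K) = √2*√K)
O(V(6, 0 - 1*3))*(-308) = -3*√2*√(0 - 1*3)*(-308) = -3*√2*√(0 - 3)*(-308) = -3*√2*√(-3)*(-308) = -3*√2*I*√3*(-308) = -3*I*√6*(-308) = 924*I*√6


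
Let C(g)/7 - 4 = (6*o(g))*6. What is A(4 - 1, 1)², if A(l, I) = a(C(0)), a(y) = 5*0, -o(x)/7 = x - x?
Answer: 0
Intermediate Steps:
o(x) = 0 (o(x) = -7*(x - x) = -7*0 = 0)
C(g) = 28 (C(g) = 28 + 7*((6*0)*6) = 28 + 7*(0*6) = 28 + 7*0 = 28 + 0 = 28)
a(y) = 0
A(l, I) = 0
A(4 - 1, 1)² = 0² = 0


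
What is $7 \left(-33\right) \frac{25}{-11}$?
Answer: $525$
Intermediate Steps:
$7 \left(-33\right) \frac{25}{-11} = - 231 \cdot 25 \left(- \frac{1}{11}\right) = \left(-231\right) \left(- \frac{25}{11}\right) = 525$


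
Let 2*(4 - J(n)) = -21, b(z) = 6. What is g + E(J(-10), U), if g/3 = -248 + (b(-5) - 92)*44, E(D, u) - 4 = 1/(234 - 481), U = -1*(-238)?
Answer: -2986725/247 ≈ -12092.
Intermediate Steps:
J(n) = 29/2 (J(n) = 4 - 1/2*(-21) = 4 + 21/2 = 29/2)
U = 238
E(D, u) = 987/247 (E(D, u) = 4 + 1/(234 - 481) = 4 + 1/(-247) = 4 - 1/247 = 987/247)
g = -12096 (g = 3*(-248 + (6 - 92)*44) = 3*(-248 - 86*44) = 3*(-248 - 3784) = 3*(-4032) = -12096)
g + E(J(-10), U) = -12096 + 987/247 = -2986725/247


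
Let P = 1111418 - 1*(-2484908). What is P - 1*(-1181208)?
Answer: 4777534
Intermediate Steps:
P = 3596326 (P = 1111418 + 2484908 = 3596326)
P - 1*(-1181208) = 3596326 - 1*(-1181208) = 3596326 + 1181208 = 4777534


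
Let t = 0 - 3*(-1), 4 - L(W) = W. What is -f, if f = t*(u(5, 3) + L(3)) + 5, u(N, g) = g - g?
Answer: -8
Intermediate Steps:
L(W) = 4 - W
u(N, g) = 0
t = 3 (t = 0 + 3 = 3)
f = 8 (f = 3*(0 + (4 - 1*3)) + 5 = 3*(0 + (4 - 3)) + 5 = 3*(0 + 1) + 5 = 3*1 + 5 = 3 + 5 = 8)
-f = -1*8 = -8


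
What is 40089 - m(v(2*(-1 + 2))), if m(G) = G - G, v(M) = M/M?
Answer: 40089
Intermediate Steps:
v(M) = 1
m(G) = 0
40089 - m(v(2*(-1 + 2))) = 40089 - 1*0 = 40089 + 0 = 40089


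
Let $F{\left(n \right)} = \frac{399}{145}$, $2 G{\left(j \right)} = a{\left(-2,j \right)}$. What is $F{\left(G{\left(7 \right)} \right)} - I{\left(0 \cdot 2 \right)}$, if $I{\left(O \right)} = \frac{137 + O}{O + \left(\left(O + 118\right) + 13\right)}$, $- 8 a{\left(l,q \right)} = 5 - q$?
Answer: $\frac{32404}{18995} \approx 1.7059$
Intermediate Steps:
$a{\left(l,q \right)} = - \frac{5}{8} + \frac{q}{8}$ ($a{\left(l,q \right)} = - \frac{5 - q}{8} = - \frac{5}{8} + \frac{q}{8}$)
$G{\left(j \right)} = - \frac{5}{16} + \frac{j}{16}$ ($G{\left(j \right)} = \frac{- \frac{5}{8} + \frac{j}{8}}{2} = - \frac{5}{16} + \frac{j}{16}$)
$I{\left(O \right)} = \frac{137 + O}{131 + 2 O}$ ($I{\left(O \right)} = \frac{137 + O}{O + \left(\left(118 + O\right) + 13\right)} = \frac{137 + O}{O + \left(131 + O\right)} = \frac{137 + O}{131 + 2 O}$)
$F{\left(n \right)} = \frac{399}{145}$ ($F{\left(n \right)} = 399 \cdot \frac{1}{145} = \frac{399}{145}$)
$F{\left(G{\left(7 \right)} \right)} - I{\left(0 \cdot 2 \right)} = \frac{399}{145} - \frac{137 + 0 \cdot 2}{131 + 2 \cdot 0 \cdot 2} = \frac{399}{145} - \frac{137 + 0}{131 + 2 \cdot 0} = \frac{399}{145} - \frac{1}{131 + 0} \cdot 137 = \frac{399}{145} - \frac{1}{131} \cdot 137 = \frac{399}{145} - \frac{137}{131} = \frac{32404}{18995}$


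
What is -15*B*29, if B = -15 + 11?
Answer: 1740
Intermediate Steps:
B = -4
-15*B*29 = -15*(-4)*29 = 60*29 = 1740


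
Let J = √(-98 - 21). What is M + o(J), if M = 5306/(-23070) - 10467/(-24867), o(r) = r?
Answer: 2028322/10623735 + I*√119 ≈ 0.19092 + 10.909*I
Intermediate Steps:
J = I*√119 (J = √(-119) = I*√119 ≈ 10.909*I)
M = 2028322/10623735 (M = 5306*(-1/23070) - 10467*(-1/24867) = -2653/11535 + 1163/2763 = 2028322/10623735 ≈ 0.19092)
M + o(J) = 2028322/10623735 + I*√119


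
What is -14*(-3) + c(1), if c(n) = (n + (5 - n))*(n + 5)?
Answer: 72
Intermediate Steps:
c(n) = 25 + 5*n (c(n) = 5*(5 + n) = 25 + 5*n)
-14*(-3) + c(1) = -14*(-3) + (25 + 5*1) = 42 + (25 + 5) = 42 + 30 = 72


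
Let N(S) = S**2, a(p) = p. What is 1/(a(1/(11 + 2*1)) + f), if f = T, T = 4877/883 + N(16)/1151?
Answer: 13212329/76929508 ≈ 0.17175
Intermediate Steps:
T = 5839475/1016333 (T = 4877/883 + 16**2/1151 = 4877*(1/883) + 256*(1/1151) = 4877/883 + 256/1151 = 5839475/1016333 ≈ 5.7456)
f = 5839475/1016333 ≈ 5.7456
1/(a(1/(11 + 2*1)) + f) = 1/(1/(11 + 2*1) + 5839475/1016333) = 1/(1/(11 + 2) + 5839475/1016333) = 1/(1/13 + 5839475/1016333) = 1/(76929508/13212329) = 13212329/76929508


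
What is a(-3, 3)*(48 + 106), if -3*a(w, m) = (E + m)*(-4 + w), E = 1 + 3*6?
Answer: 23716/3 ≈ 7905.3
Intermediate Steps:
E = 19 (E = 1 + 18 = 19)
a(w, m) = -(-4 + w)*(19 + m)/3 (a(w, m) = -(19 + m)*(-4 + w)/3 = -(-4 + w)*(19 + m)/3)
a(-3, 3)*(48 + 106) = (76/3 - 19/3*(-3) + (4/3)*3 - ⅓*3*(-3))*(48 + 106) = (76/3 + 19 + 4 + 3)*154 = (154/3)*154 = 23716/3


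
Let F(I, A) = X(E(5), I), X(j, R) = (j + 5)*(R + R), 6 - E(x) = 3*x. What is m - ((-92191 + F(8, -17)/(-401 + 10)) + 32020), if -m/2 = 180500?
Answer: -117624203/391 ≈ -3.0083e+5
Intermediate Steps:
m = -361000 (m = -2*180500 = -361000)
E(x) = 6 - 3*x
X(j, R) = 2*R*(5 + j) (X(j, R) = (5 + j)*(2*R) = 2*R*(5 + j))
F(I, A) = -8*I (F(I, A) = 2*I*(5 + (6 - 3*5)) = 2*I*(5 + (6 - 15)) = 2*I*(5 - 9) = 2*I*(-4) = -8*I)
m - ((-92191 + F(8, -17)/(-401 + 10)) + 32020) = -361000 - ((-92191 + (-8*8)/(-401 + 10)) + 32020) = -361000 - ((-92191 - 64/(-391)) + 32020) = -361000 - ((-92191 - 1/391*(-64)) + 32020) = -361000 - ((-92191 + 64/391) + 32020) = -361000 - (-36046617/391 + 32020) = -361000 - 1*(-23526797/391) = -361000 + 23526797/391 = -117624203/391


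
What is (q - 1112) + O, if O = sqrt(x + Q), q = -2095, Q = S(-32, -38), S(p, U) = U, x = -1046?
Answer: -3207 + 2*I*sqrt(271) ≈ -3207.0 + 32.924*I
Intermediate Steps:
Q = -38
O = 2*I*sqrt(271) (O = sqrt(-1046 - 38) = sqrt(-1084) = 2*I*sqrt(271) ≈ 32.924*I)
(q - 1112) + O = (-2095 - 1112) + 2*I*sqrt(271) = -3207 + 2*I*sqrt(271)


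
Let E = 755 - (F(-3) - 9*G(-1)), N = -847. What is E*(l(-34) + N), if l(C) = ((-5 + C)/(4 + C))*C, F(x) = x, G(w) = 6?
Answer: -3618272/5 ≈ -7.2365e+5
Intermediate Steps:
E = 812 (E = 755 - (-3 - 9*6) = 755 - (-3 - 54) = 755 - 1*(-57) = 755 + 57 = 812)
l(C) = C*(-5 + C)/(4 + C) (l(C) = ((-5 + C)/(4 + C))*C = C*(-5 + C)/(4 + C))
E*(l(-34) + N) = 812*(-34*(-5 - 34)/(4 - 34) - 847) = 812*(-34*(-39)/(-30) - 847) = 812*(-34*(-1/30)*(-39) - 847) = 812*(-221/5 - 847) = 812*(-4456/5) = -3618272/5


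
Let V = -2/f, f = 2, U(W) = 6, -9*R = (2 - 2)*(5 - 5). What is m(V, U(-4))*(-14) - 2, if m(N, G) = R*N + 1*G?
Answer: -86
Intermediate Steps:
R = 0 (R = -(2 - 2)*(5 - 5)/9 = -0*0 = -1/9*0 = 0)
V = -1 (V = -2/2 = -2*1/2 = -1)
m(N, G) = G (m(N, G) = 0*N + 1*G = 0 + G = G)
m(V, U(-4))*(-14) - 2 = 6*(-14) - 2 = -84 - 2 = -86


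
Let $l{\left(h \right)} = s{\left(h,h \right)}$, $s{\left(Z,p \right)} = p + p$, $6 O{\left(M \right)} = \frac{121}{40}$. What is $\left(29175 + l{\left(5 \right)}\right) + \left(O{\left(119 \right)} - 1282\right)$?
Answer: $\frac{6696841}{240} \approx 27904.0$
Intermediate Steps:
$O{\left(M \right)} = \frac{121}{240}$ ($O{\left(M \right)} = \frac{121 \cdot \frac{1}{40}}{6} = \frac{1}{6} \cdot \frac{121}{40} = \frac{121}{240}$)
$s{\left(Z,p \right)} = 2 p$
$l{\left(h \right)} = 2 h$
$\left(29175 + l{\left(5 \right)}\right) + \left(O{\left(119 \right)} - 1282\right) = \left(29175 + 2 \cdot 5\right) + \left(\frac{121}{240} - 1282\right) = \left(29175 + 10\right) - \frac{307559}{240} = 29185 - \frac{307559}{240} = \frac{6696841}{240}$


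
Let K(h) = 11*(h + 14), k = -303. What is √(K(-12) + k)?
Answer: I*√281 ≈ 16.763*I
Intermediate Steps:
K(h) = 154 + 11*h (K(h) = 11*(14 + h) = 154 + 11*h)
√(K(-12) + k) = √((154 + 11*(-12)) - 303) = √((154 - 132) - 303) = √(22 - 303) = √(-281) = I*√281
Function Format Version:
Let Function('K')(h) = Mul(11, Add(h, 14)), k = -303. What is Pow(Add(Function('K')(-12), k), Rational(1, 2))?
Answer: Mul(I, Pow(281, Rational(1, 2))) ≈ Mul(16.763, I)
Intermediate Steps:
Function('K')(h) = Add(154, Mul(11, h)) (Function('K')(h) = Mul(11, Add(14, h)) = Add(154, Mul(11, h)))
Pow(Add(Function('K')(-12), k), Rational(1, 2)) = Pow(Add(Add(154, Mul(11, -12)), -303), Rational(1, 2)) = Pow(Add(Add(154, -132), -303), Rational(1, 2)) = Pow(Add(22, -303), Rational(1, 2)) = Pow(-281, Rational(1, 2)) = Mul(I, Pow(281, Rational(1, 2)))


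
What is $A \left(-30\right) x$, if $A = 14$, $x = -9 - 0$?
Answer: $3780$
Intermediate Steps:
$x = -9$ ($x = -9 + 0 = -9$)
$A \left(-30\right) x = 14 \left(-30\right) \left(-9\right) = \left(-420\right) \left(-9\right) = 3780$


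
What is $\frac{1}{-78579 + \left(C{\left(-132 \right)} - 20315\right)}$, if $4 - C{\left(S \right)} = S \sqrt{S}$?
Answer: $- \frac{4495}{444615094} - \frac{6 i \sqrt{33}}{222307547} \approx -1.011 \cdot 10^{-5} - 1.5504 \cdot 10^{-7} i$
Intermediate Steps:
$C{\left(S \right)} = 4 - S^{\frac{3}{2}}$ ($C{\left(S \right)} = 4 - S \sqrt{S} = 4 - S^{\frac{3}{2}}$)
$\frac{1}{-78579 + \left(C{\left(-132 \right)} - 20315\right)} = \frac{1}{-78579 + \left(\left(4 - \left(-132\right)^{\frac{3}{2}}\right) - 20315\right)} = \frac{1}{-78579 - \left(20311 - 264 i \sqrt{33}\right)} = \frac{1}{-98890 + 264 i \sqrt{33}}$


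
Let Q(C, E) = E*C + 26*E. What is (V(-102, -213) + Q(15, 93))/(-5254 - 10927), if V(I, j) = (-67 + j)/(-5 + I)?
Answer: -408271/1731367 ≈ -0.23581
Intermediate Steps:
V(I, j) = (-67 + j)/(-5 + I)
Q(C, E) = 26*E + C*E (Q(C, E) = C*E + 26*E = 26*E + C*E)
(V(-102, -213) + Q(15, 93))/(-5254 - 10927) = ((-67 - 213)/(-5 - 102) + 93*(26 + 15))/(-5254 - 10927) = (-280/(-107) + 93*41)/(-16181) = (-1/107*(-280) + 3813)*(-1/16181) = (280/107 + 3813)*(-1/16181) = (408271/107)*(-1/16181) = -408271/1731367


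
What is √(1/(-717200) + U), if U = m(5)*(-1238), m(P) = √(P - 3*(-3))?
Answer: √(-1793 - 1591993224800*√14)/35860 ≈ 68.06*I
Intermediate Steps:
m(P) = √(9 + P) (m(P) = √(P + 9) = √(9 + P))
U = -1238*√14 (U = √(9 + 5)*(-1238) = √14*(-1238) = -1238*√14 ≈ -4632.2)
√(1/(-717200) + U) = √(1/(-717200) - 1238*√14) = √(-1/717200 - 1238*√14)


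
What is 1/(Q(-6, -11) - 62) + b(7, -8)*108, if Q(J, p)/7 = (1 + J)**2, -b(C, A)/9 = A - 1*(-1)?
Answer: 768853/113 ≈ 6804.0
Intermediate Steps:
b(C, A) = -9 - 9*A (b(C, A) = -9*(A - 1*(-1)) = -9*(A + 1) = -9*(1 + A) = -9 - 9*A)
Q(J, p) = 7*(1 + J)**2
1/(Q(-6, -11) - 62) + b(7, -8)*108 = 1/(7*(1 - 6)**2 - 62) + (-9 - 9*(-8))*108 = 1/(7*(-5)**2 - 62) + (-9 + 72)*108 = 1/(7*25 - 62) + 63*108 = 1/(175 - 62) + 6804 = 1/113 + 6804 = 768853/113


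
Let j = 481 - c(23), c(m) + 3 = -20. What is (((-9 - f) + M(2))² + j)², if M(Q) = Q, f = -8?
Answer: 255025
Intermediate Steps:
c(m) = -23 (c(m) = -3 - 20 = -23)
j = 504 (j = 481 - 1*(-23) = 481 + 23 = 504)
(((-9 - f) + M(2))² + j)² = (((-9 - 1*(-8)) + 2)² + 504)² = (((-9 + 8) + 2)² + 504)² = ((-1 + 2)² + 504)² = (1² + 504)² = (1 + 504)² = 505² = 255025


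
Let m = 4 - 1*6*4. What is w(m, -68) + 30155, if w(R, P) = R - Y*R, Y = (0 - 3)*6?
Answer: 29775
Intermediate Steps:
Y = -18 (Y = -3*6 = -18)
m = -20 (m = 4 - 6*4 = 4 - 24 = -20)
w(R, P) = 19*R (w(R, P) = R - (-18)*R = R + 18*R = 19*R)
w(m, -68) + 30155 = 19*(-20) + 30155 = -380 + 30155 = 29775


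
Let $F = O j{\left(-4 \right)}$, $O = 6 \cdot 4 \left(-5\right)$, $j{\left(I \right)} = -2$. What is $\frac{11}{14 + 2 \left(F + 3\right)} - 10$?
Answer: $- \frac{4989}{500} \approx -9.978$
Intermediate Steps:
$O = -120$ ($O = 24 \left(-5\right) = -120$)
$F = 240$ ($F = \left(-120\right) \left(-2\right) = 240$)
$\frac{11}{14 + 2 \left(F + 3\right)} - 10 = \frac{11}{14 + 2 \left(240 + 3\right)} - 10 = \frac{11}{14 + 2 \cdot 243} - 10 = \frac{11}{14 + 486} - 10 = \frac{11}{500} - 10 = - \frac{4989}{500}$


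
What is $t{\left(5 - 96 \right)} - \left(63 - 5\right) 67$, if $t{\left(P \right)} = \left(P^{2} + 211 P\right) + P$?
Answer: $-14897$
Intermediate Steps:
$t{\left(P \right)} = P^{2} + 212 P$
$t{\left(5 - 96 \right)} - \left(63 - 5\right) 67 = \left(5 - 96\right) \left(212 + \left(5 - 96\right)\right) - \left(63 - 5\right) 67 = \left(5 - 96\right) \left(212 + \left(5 - 96\right)\right) - \left(63 + \left(-43 + 38\right)\right) 67 = - 91 \left(212 - 91\right) - \left(63 - 5\right) 67 = \left(-91\right) 121 - 58 \cdot 67 = -11011 - 3886 = -14897$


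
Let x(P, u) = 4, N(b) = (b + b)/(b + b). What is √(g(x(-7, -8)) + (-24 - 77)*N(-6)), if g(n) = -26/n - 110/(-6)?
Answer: I*√3210/6 ≈ 9.4428*I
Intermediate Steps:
N(b) = 1 (N(b) = (2*b)/((2*b)) = (2*b)*(1/(2*b)) = 1)
g(n) = 55/3 - 26/n (g(n) = -26/n - 110*(-⅙) = -26/n + 55/3 = 55/3 - 26/n)
√(g(x(-7, -8)) + (-24 - 77)*N(-6)) = √((55/3 - 26/4) + (-24 - 77)*1) = √((55/3 - 26*¼) - 101*1) = √((55/3 - 13/2) - 101) = √(71/6 - 101) = √(-535/6) = I*√3210/6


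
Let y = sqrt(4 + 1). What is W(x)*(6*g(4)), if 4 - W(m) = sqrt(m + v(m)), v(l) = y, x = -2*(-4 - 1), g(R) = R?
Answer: 96 - 24*sqrt(10 + sqrt(5)) ≈ 12.048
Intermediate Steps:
x = 10 (x = -2*(-5) = 10)
y = sqrt(5) ≈ 2.2361
v(l) = sqrt(5)
W(m) = 4 - sqrt(m + sqrt(5))
W(x)*(6*g(4)) = (4 - sqrt(10 + sqrt(5)))*(6*4) = (4 - sqrt(10 + sqrt(5)))*24 = 96 - 24*sqrt(10 + sqrt(5))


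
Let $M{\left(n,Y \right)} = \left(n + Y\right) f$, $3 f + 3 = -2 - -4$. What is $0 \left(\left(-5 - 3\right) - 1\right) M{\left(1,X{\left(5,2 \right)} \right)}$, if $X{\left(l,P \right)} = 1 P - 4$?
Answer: $0$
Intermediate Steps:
$f = - \frac{1}{3}$ ($f = -1 + \frac{-2 - -4}{3} = -1 + \frac{-2 + 4}{3} = -1 + \frac{1}{3} \cdot 2 = -1 + \frac{2}{3} = - \frac{1}{3} \approx -0.33333$)
$X{\left(l,P \right)} = -4 + P$ ($X{\left(l,P \right)} = P - 4 = -4 + P$)
$M{\left(n,Y \right)} = - \frac{Y}{3} - \frac{n}{3}$ ($M{\left(n,Y \right)} = \left(n + Y\right) \left(- \frac{1}{3}\right) = \left(Y + n\right) \left(- \frac{1}{3}\right) = - \frac{Y}{3} - \frac{n}{3}$)
$0 \left(\left(-5 - 3\right) - 1\right) M{\left(1,X{\left(5,2 \right)} \right)} = 0 \left(\left(-5 - 3\right) - 1\right) \left(- \frac{-4 + 2}{3} - \frac{1}{3}\right) = 0 \left(-8 - 1\right) \left(\left(- \frac{1}{3}\right) \left(-2\right) - \frac{1}{3}\right) = 0 \left(-9\right) \left(\frac{2}{3} - \frac{1}{3}\right) = 0 \cdot \frac{1}{3} = 0$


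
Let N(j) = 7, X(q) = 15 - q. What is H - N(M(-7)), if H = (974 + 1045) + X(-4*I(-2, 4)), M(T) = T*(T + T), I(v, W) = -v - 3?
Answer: 2023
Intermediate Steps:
I(v, W) = -3 - v
M(T) = 2*T² (M(T) = T*(2*T) = 2*T²)
H = 2030 (H = (974 + 1045) + (15 - (-4)*(-3 - 1*(-2))) = 2019 + (15 - (-4)*(-3 + 2)) = 2019 + (15 - (-4)*(-1)) = 2019 + (15 - 1*4) = 2019 + (15 - 4) = 2019 + 11 = 2030)
H - N(M(-7)) = 2030 - 1*7 = 2030 - 7 = 2023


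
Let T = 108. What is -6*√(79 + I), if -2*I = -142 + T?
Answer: -24*√6 ≈ -58.788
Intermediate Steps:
I = 17 (I = -(-142 + 108)/2 = -½*(-34) = 17)
-6*√(79 + I) = -6*√(79 + 17) = -24*√6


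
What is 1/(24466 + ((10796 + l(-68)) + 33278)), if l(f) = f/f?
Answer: 1/68541 ≈ 1.4590e-5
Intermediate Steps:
l(f) = 1
1/(24466 + ((10796 + l(-68)) + 33278)) = 1/(24466 + ((10796 + 1) + 33278)) = 1/(24466 + (10797 + 33278)) = 1/(24466 + 44075) = 1/68541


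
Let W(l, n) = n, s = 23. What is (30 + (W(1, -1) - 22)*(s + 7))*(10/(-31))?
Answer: 6600/31 ≈ 212.90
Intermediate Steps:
(30 + (W(1, -1) - 22)*(s + 7))*(10/(-31)) = (30 + (-1 - 22)*(23 + 7))*(10/(-31)) = (30 - 23*30)*(10*(-1/31)) = (30 - 690)*(-10/31) = -660*(-10/31) = 6600/31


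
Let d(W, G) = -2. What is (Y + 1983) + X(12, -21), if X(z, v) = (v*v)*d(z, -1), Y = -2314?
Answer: -1213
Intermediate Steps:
X(z, v) = -2*v² (X(z, v) = (v*v)*(-2) = v²*(-2) = -2*v²)
(Y + 1983) + X(12, -21) = (-2314 + 1983) - 2*(-21)² = -331 - 2*441 = -331 - 882 = -1213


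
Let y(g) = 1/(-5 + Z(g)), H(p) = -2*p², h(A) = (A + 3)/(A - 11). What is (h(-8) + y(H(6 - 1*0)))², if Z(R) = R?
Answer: 133956/2140369 ≈ 0.062585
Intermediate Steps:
h(A) = (3 + A)/(-11 + A)
y(g) = 1/(-5 + g)
(h(-8) + y(H(6 - 1*0)))² = ((3 - 8)/(-11 - 8) + 1/(-5 - 2*(6 - 1*0)²))² = (-5/(-19) + 1/(-5 - 2*(6 + 0)²))² = (-1/19*(-5) + 1/(-5 - 2*6²))² = (5/19 + 1/(-5 - 2*36))² = (5/19 + 1/(-5 - 72))² = (5/19 + 1/(-77))² = (5/19 - 1/77)² = (366/1463)² = 133956/2140369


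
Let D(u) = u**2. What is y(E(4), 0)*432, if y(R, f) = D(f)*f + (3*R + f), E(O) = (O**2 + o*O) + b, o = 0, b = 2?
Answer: 23328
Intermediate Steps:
E(O) = 2 + O**2 (E(O) = (O**2 + 0*O) + 2 = (O**2 + 0) + 2 = O**2 + 2 = 2 + O**2)
y(R, f) = f + f**3 + 3*R (y(R, f) = f**2*f + (3*R + f) = f**3 + (f + 3*R) = f + f**3 + 3*R)
y(E(4), 0)*432 = (0 + 0**3 + 3*(2 + 4**2))*432 = (0 + 0 + 3*(2 + 16))*432 = (0 + 0 + 3*18)*432 = (0 + 0 + 54)*432 = 54*432 = 23328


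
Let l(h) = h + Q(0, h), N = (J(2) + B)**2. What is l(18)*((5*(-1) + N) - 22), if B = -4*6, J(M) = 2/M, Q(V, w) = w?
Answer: 18072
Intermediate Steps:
B = -24
N = 529 (N = (2/2 - 24)**2 = (2*(1/2) - 24)**2 = (1 - 24)**2 = (-23)**2 = 529)
l(h) = 2*h (l(h) = h + h = 2*h)
l(18)*((5*(-1) + N) - 22) = (2*18)*((5*(-1) + 529) - 22) = 36*((-5 + 529) - 22) = 36*(524 - 22) = 36*502 = 18072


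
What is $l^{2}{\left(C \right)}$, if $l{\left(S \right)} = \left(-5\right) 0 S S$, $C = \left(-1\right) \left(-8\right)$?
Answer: $0$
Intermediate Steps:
$C = 8$
$l{\left(S \right)} = 0$ ($l{\left(S \right)} = 0 S^{2} = 0$)
$l^{2}{\left(C \right)} = 0^{2} = 0$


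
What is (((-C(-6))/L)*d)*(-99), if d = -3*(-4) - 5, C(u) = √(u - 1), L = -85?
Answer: -693*I*√7/85 ≈ -21.571*I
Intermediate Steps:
C(u) = √(-1 + u)
d = 7 (d = 12 - 5 = 7)
(((-C(-6))/L)*d)*(-99) = ((-√(-1 - 6)/(-85))*7)*(-99) = ((-√(-7)*(-1/85))*7)*(-99) = ((-I*√7*(-1/85))*7)*(-99) = ((I*√7/85)*7)*(-99) = (7*I*√7/85)*(-99) = -693*I*√7/85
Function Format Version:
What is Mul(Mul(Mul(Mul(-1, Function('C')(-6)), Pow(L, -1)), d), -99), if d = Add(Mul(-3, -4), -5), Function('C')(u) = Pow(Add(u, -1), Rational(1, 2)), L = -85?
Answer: Mul(Rational(-693, 85), I, Pow(7, Rational(1, 2))) ≈ Mul(-21.571, I)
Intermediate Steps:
Function('C')(u) = Pow(Add(-1, u), Rational(1, 2))
d = 7 (d = Add(12, -5) = 7)
Mul(Mul(Mul(Mul(-1, Function('C')(-6)), Pow(L, -1)), d), -99) = Mul(Mul(Mul(Mul(-1, Pow(Add(-1, -6), Rational(1, 2))), Pow(-85, -1)), 7), -99) = Mul(Mul(Mul(Mul(-1, Pow(-7, Rational(1, 2))), Rational(-1, 85)), 7), -99) = Mul(Mul(Mul(Mul(-1, Mul(I, Pow(7, Rational(1, 2)))), Rational(-1, 85)), 7), -99) = Mul(Mul(Mul(Mul(-1, I, Pow(7, Rational(1, 2))), Rational(-1, 85)), 7), -99) = Mul(Mul(Mul(Rational(1, 85), I, Pow(7, Rational(1, 2))), 7), -99) = Mul(Mul(Rational(7, 85), I, Pow(7, Rational(1, 2))), -99) = Mul(Rational(-693, 85), I, Pow(7, Rational(1, 2)))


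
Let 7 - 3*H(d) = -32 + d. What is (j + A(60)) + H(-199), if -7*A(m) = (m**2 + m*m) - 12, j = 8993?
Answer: 168955/21 ≈ 8045.5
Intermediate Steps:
A(m) = 12/7 - 2*m**2/7 (A(m) = -((m**2 + m*m) - 12)/7 = -((m**2 + m**2) - 12)/7 = -(2*m**2 - 12)/7 = -(-12 + 2*m**2)/7 = 12/7 - 2*m**2/7)
H(d) = 13 - d/3 (H(d) = 7/3 - (-32 + d)/3 = 7/3 + (32/3 - d/3) = 13 - d/3)
(j + A(60)) + H(-199) = (8993 + (12/7 - 2/7*60**2)) + (13 - 1/3*(-199)) = (8993 + (12/7 - 2/7*3600)) + (13 + 199/3) = (8993 + (12/7 - 7200/7)) + 238/3 = (8993 - 7188/7) + 238/3 = 55763/7 + 238/3 = 168955/21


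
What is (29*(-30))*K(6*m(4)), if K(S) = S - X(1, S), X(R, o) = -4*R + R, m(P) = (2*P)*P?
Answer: -169650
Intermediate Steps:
m(P) = 2*P²
X(R, o) = -3*R
K(S) = 3 + S (K(S) = S - (-3) = S - 1*(-3) = S + 3 = 3 + S)
(29*(-30))*K(6*m(4)) = (29*(-30))*(3 + 6*(2*4²)) = -870*(3 + 6*(2*16)) = -870*(3 + 6*32) = -870*(3 + 192) = -870*195 = -169650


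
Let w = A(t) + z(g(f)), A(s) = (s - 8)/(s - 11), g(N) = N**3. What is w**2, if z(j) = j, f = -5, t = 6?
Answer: 388129/25 ≈ 15525.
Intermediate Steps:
A(s) = (-8 + s)/(-11 + s)
w = -623/5 (w = (-8 + 6)/(-11 + 6) + (-5)**3 = -2/(-5) - 125 = -1/5*(-2) - 125 = 2/5 - 125 = -623/5 ≈ -124.60)
w**2 = (-623/5)**2 = 388129/25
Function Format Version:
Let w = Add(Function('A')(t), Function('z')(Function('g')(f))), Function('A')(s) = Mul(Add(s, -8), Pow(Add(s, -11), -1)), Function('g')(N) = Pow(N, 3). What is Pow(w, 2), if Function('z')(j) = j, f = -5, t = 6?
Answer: Rational(388129, 25) ≈ 15525.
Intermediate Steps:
Function('A')(s) = Mul(Pow(Add(-11, s), -1), Add(-8, s)) (Function('A')(s) = Mul(Add(-8, s), Pow(Add(-11, s), -1)) = Mul(Pow(Add(-11, s), -1), Add(-8, s)))
w = Rational(-623, 5) (w = Add(Mul(Pow(Add(-11, 6), -1), Add(-8, 6)), Pow(-5, 3)) = Add(Mul(Pow(-5, -1), -2), -125) = Add(Mul(Rational(-1, 5), -2), -125) = Add(Rational(2, 5), -125) = Rational(-623, 5) ≈ -124.60)
Pow(w, 2) = Pow(Rational(-623, 5), 2) = Rational(388129, 25)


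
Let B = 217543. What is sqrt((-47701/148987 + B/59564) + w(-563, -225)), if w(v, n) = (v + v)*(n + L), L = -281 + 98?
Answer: sqrt(9044950047085355268228457)/4437130834 ≈ 677.80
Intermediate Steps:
L = -183
w(v, n) = 2*v*(-183 + n) (w(v, n) = (v + v)*(n - 183) = (2*v)*(-183 + n) = 2*v*(-183 + n))
sqrt((-47701/148987 + B/59564) + w(-563, -225)) = sqrt((-47701/148987 + 217543/59564) + 2*(-563)*(-183 - 225)) = sqrt((-47701*1/148987 + 217543*(1/59564)) + 2*(-563)*(-408)) = sqrt((-47701/148987 + 217543/59564) + 459408) = sqrt(29569816577/8874261668 + 459408) = sqrt(4076936374189121/8874261668) = sqrt(9044950047085355268228457)/4437130834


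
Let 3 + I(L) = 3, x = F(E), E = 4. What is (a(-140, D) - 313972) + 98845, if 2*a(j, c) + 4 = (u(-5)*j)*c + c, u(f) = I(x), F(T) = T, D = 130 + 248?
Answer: -214940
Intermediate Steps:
D = 378
x = 4
I(L) = 0 (I(L) = -3 + 3 = 0)
u(f) = 0
a(j, c) = -2 + c/2 (a(j, c) = -2 + ((0*j)*c + c)/2 = -2 + (0*c + c)/2 = -2 + (0 + c)/2 = -2 + c/2)
(a(-140, D) - 313972) + 98845 = ((-2 + (1/2)*378) - 313972) + 98845 = ((-2 + 189) - 313972) + 98845 = (187 - 313972) + 98845 = -313785 + 98845 = -214940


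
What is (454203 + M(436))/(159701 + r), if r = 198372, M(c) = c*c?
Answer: 644299/358073 ≈ 1.7994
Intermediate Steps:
M(c) = c**2
(454203 + M(436))/(159701 + r) = (454203 + 436**2)/(159701 + 198372) = (454203 + 190096)/358073 = 644299*(1/358073) = 644299/358073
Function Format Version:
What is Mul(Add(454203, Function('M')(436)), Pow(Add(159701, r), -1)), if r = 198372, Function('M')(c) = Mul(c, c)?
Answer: Rational(644299, 358073) ≈ 1.7994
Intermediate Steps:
Function('M')(c) = Pow(c, 2)
Mul(Add(454203, Function('M')(436)), Pow(Add(159701, r), -1)) = Mul(Add(454203, Pow(436, 2)), Pow(Add(159701, 198372), -1)) = Mul(Add(454203, 190096), Pow(358073, -1)) = Mul(644299, Rational(1, 358073)) = Rational(644299, 358073)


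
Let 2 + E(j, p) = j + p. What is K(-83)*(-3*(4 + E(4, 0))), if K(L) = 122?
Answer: -2196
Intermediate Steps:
E(j, p) = -2 + j + p (E(j, p) = -2 + (j + p) = -2 + j + p)
K(-83)*(-3*(4 + E(4, 0))) = 122*(-3*(4 + (-2 + 4 + 0))) = 122*(-3*(4 + 2)) = 122*(-3*6) = 122*(-18) = -2196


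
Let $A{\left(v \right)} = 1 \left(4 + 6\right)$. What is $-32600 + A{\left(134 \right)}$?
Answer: $-32590$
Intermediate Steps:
$A{\left(v \right)} = 10$ ($A{\left(v \right)} = 1 \cdot 10 = 10$)
$-32600 + A{\left(134 \right)} = -32600 + 10 = -32590$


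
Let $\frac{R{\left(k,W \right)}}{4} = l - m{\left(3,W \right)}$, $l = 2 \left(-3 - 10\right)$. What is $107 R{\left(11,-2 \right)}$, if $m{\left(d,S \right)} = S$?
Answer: $-10272$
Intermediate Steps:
$l = -26$ ($l = 2 \left(-3 - 10\right) = 2 \left(-13\right) = -26$)
$R{\left(k,W \right)} = -104 - 4 W$ ($R{\left(k,W \right)} = 4 \left(-26 - W\right) = -104 - 4 W$)
$107 R{\left(11,-2 \right)} = 107 \left(-104 - -8\right) = 107 \left(-104 + 8\right) = 107 \left(-96\right) = -10272$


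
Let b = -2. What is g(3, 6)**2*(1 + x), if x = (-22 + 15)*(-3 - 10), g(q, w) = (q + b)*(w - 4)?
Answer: 368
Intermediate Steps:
g(q, w) = (-4 + w)*(-2 + q) (g(q, w) = (q - 2)*(w - 4) = (-2 + q)*(-4 + w) = (-4 + w)*(-2 + q))
x = 91 (x = -7*(-13) = 91)
g(3, 6)**2*(1 + x) = (8 - 4*3 - 2*6 + 3*6)**2*(1 + 91) = (8 - 12 - 12 + 18)**2*92 = 2**2*92 = 4*92 = 368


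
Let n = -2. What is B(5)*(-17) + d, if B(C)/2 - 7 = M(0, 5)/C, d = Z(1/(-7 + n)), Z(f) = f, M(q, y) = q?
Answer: -2143/9 ≈ -238.11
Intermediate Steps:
d = -1/9 (d = 1/(-7 - 2) = 1/(-9) = -1/9 ≈ -0.11111)
B(C) = 14 (B(C) = 14 + 2*(0/C) = 14 + 2*0 = 14 + 0 = 14)
B(5)*(-17) + d = 14*(-17) - 1/9 = -238 - 1/9 = -2143/9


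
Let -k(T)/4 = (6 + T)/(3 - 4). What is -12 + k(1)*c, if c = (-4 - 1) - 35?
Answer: -1132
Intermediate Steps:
k(T) = 24 + 4*T (k(T) = -4*(6 + T)/(3 - 4) = -4*(6 + T)/(-1) = -4*(6 + T)*(-1) = -4*(-6 - T) = 24 + 4*T)
c = -40 (c = -5 - 35 = -40)
-12 + k(1)*c = -12 + (24 + 4*1)*(-40) = -12 + (24 + 4)*(-40) = -12 + 28*(-40) = -12 - 1120 = -1132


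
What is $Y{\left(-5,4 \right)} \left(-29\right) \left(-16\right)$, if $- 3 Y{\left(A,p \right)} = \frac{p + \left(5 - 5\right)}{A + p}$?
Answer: $\frac{1856}{3} \approx 618.67$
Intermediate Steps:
$Y{\left(A,p \right)} = - \frac{p}{3 \left(A + p\right)}$ ($Y{\left(A,p \right)} = - \frac{\left(p + \left(5 - 5\right)\right) \frac{1}{A + p}}{3} = - \frac{\left(p + 0\right) \frac{1}{A + p}}{3} = - \frac{p \frac{1}{A + p}}{3} = - \frac{p}{3 \left(A + p\right)}$)
$Y{\left(-5,4 \right)} \left(-29\right) \left(-16\right) = \left(-1\right) 4 \frac{1}{3 \left(-5\right) + 3 \cdot 4} \left(-29\right) \left(-16\right) = \left(-1\right) 4 \frac{1}{-15 + 12} \left(-29\right) \left(-16\right) = \left(-1\right) 4 \frac{1}{-3} \left(-29\right) \left(-16\right) = \left(-1\right) 4 \left(- \frac{1}{3}\right) \left(-29\right) \left(-16\right) = \frac{4}{3} \left(-29\right) \left(-16\right) = \left(- \frac{116}{3}\right) \left(-16\right) = \frac{1856}{3}$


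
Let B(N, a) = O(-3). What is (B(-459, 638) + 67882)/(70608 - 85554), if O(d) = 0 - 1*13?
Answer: -22623/4982 ≈ -4.5409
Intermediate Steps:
O(d) = -13 (O(d) = 0 - 13 = -13)
B(N, a) = -13
(B(-459, 638) + 67882)/(70608 - 85554) = (-13 + 67882)/(70608 - 85554) = 67869/(-14946) = 67869*(-1/14946) = -22623/4982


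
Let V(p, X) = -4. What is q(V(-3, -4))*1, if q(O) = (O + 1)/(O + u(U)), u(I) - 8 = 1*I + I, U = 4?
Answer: -¼ ≈ -0.25000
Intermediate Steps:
u(I) = 8 + 2*I (u(I) = 8 + (1*I + I) = 8 + (I + I) = 8 + 2*I)
q(O) = (1 + O)/(16 + O) (q(O) = (O + 1)/(O + (8 + 2*4)) = (1 + O)/(O + (8 + 8)) = (1 + O)/(O + 16) = (1 + O)/(16 + O))
q(V(-3, -4))*1 = ((1 - 4)/(16 - 4))*1 = (-3/12)*1 = ((1/12)*(-3))*1 = -¼*1 = -¼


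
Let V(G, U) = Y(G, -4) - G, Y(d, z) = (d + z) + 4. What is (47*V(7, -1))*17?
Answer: 0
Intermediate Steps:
Y(d, z) = 4 + d + z
V(G, U) = 0 (V(G, U) = (4 + G - 4) - G = G - G = 0)
(47*V(7, -1))*17 = (47*0)*17 = 0*17 = 0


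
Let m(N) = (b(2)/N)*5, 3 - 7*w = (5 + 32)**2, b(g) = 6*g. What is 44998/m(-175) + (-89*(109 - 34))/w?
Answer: -268849210/2049 ≈ -1.3121e+5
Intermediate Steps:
w = -1366/7 (w = 3/7 - (5 + 32)**2/7 = 3/7 - 1/7*37**2 = 3/7 - 1/7*1369 = 3/7 - 1369/7 = -1366/7 ≈ -195.14)
m(N) = 60/N (m(N) = ((6*2)/N)*5 = (12/N)*5 = 60/N)
44998/m(-175) + (-89*(109 - 34))/w = 44998/((60/(-175))) + (-89*(109 - 34))/(-1366/7) = 44998/((60*(-1/175))) - 89*75*(-7/1366) = 44998/(-12/35) - 6675*(-7/1366) = 44998*(-35/12) + 46725/1366 = -787465/6 + 46725/1366 = -268849210/2049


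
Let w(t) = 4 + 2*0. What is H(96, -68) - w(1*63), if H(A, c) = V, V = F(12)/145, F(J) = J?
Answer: -568/145 ≈ -3.9172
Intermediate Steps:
V = 12/145 ≈ 0.082759
H(A, c) = 12/145
w(t) = 4 (w(t) = 4 + 0 = 4)
H(96, -68) - w(1*63) = 12/145 - 1*4 = 12/145 - 4 = -568/145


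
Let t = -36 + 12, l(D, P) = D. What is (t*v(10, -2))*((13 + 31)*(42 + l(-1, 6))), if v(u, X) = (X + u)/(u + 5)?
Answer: -115456/5 ≈ -23091.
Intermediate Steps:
v(u, X) = (X + u)/(5 + u)
t = -24
(t*v(10, -2))*((13 + 31)*(42 + l(-1, 6))) = (-24*(-2 + 10)/(5 + 10))*((13 + 31)*(42 - 1)) = (-24*8/15)*(44*41) = -8*8/5*1804 = -24*8/15*1804 = -64/5*1804 = -115456/5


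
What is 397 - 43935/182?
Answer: 28319/182 ≈ 155.60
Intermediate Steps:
397 - 43935/182 = 28319/182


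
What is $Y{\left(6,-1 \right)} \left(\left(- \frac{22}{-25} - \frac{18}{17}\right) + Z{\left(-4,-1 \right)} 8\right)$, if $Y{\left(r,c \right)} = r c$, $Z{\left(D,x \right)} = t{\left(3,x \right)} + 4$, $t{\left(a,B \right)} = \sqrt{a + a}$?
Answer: $- \frac{81144}{425} - 48 \sqrt{6} \approx -308.5$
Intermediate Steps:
$t{\left(a,B \right)} = \sqrt{2} \sqrt{a}$ ($t{\left(a,B \right)} = \sqrt{2 a} = \sqrt{2} \sqrt{a}$)
$Z{\left(D,x \right)} = 4 + \sqrt{6}$ ($Z{\left(D,x \right)} = \sqrt{2} \sqrt{3} + 4 = \sqrt{6} + 4 = 4 + \sqrt{6}$)
$Y{\left(r,c \right)} = c r$
$Y{\left(6,-1 \right)} \left(\left(- \frac{22}{-25} - \frac{18}{17}\right) + Z{\left(-4,-1 \right)} 8\right) = \left(-1\right) 6 \left(\left(- \frac{22}{-25} - \frac{18}{17}\right) + \left(4 + \sqrt{6}\right) 8\right) = - 6 \left(\left(\left(-22\right) \left(- \frac{1}{25}\right) - \frac{18}{17}\right) + \left(32 + 8 \sqrt{6}\right)\right) = - 6 \left(\left(\frac{22}{25} - \frac{18}{17}\right) + \left(32 + 8 \sqrt{6}\right)\right) = - 6 \left(- \frac{76}{425} + \left(32 + 8 \sqrt{6}\right)\right) = - 6 \left(\frac{13524}{425} + 8 \sqrt{6}\right) = - \frac{81144}{425} - 48 \sqrt{6}$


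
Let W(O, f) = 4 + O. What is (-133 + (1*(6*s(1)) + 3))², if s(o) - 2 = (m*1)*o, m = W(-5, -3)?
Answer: 15376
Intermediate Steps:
m = -1 (m = 4 - 5 = -1)
s(o) = 2 - o (s(o) = 2 + (-1*1)*o = 2 - o)
(-133 + (1*(6*s(1)) + 3))² = (-133 + (1*(6*(2 - 1*1)) + 3))² = (-133 + (1*(6*(2 - 1)) + 3))² = (-133 + (1*(6*1) + 3))² = (-133 + (1*6 + 3))² = (-133 + (6 + 3))² = (-133 + 9)² = (-124)² = 15376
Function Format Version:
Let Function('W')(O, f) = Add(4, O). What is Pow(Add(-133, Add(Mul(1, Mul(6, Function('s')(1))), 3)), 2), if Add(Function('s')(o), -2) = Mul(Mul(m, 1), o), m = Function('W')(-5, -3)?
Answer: 15376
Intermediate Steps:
m = -1 (m = Add(4, -5) = -1)
Function('s')(o) = Add(2, Mul(-1, o)) (Function('s')(o) = Add(2, Mul(Mul(-1, 1), o)) = Add(2, Mul(-1, o)))
Pow(Add(-133, Add(Mul(1, Mul(6, Function('s')(1))), 3)), 2) = Pow(Add(-133, Add(Mul(1, Mul(6, Add(2, Mul(-1, 1)))), 3)), 2) = Pow(Add(-133, Add(Mul(1, Mul(6, Add(2, -1))), 3)), 2) = Pow(Add(-133, Add(Mul(1, Mul(6, 1)), 3)), 2) = Pow(Add(-133, Add(Mul(1, 6), 3)), 2) = Pow(Add(-133, Add(6, 3)), 2) = Pow(Add(-133, 9), 2) = Pow(-124, 2) = 15376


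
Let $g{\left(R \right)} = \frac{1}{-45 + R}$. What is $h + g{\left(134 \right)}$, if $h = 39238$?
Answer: $\frac{3492183}{89} \approx 39238.0$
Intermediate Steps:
$h + g{\left(134 \right)} = 39238 + \frac{1}{-45 + 134} = 39238 + \frac{1}{89} = \frac{3492183}{89}$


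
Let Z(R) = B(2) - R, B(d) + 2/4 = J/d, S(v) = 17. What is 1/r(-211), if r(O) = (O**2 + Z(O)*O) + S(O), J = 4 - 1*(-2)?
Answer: -2/1021 ≈ -0.0019589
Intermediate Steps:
J = 6 (J = 4 + 2 = 6)
B(d) = -1/2 + 6/d
Z(R) = 5/2 - R (Z(R) = (1/2)*(12 - 1*2)/2 - R = (1/2)*(1/2)*(12 - 2) - R = (1/2)*(1/2)*10 - R = 5/2 - R)
r(O) = 17 + O**2 + O*(5/2 - O) (r(O) = (O**2 + (5/2 - O)*O) + 17 = (O**2 + O*(5/2 - O)) + 17 = 17 + O**2 + O*(5/2 - O))
1/r(-211) = 1/(17 + (5/2)*(-211)) = 1/(17 - 1055/2) = 1/(-1021/2) = -2/1021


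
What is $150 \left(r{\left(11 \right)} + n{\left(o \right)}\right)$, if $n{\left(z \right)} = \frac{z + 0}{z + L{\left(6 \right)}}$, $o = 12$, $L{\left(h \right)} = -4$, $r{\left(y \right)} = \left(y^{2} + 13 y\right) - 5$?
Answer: $39075$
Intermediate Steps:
$r{\left(y \right)} = -5 + y^{2} + 13 y$
$n{\left(z \right)} = \frac{z}{-4 + z}$ ($n{\left(z \right)} = \frac{z + 0}{z - 4} = \frac{z}{-4 + z}$)
$150 \left(r{\left(11 \right)} + n{\left(o \right)}\right) = 150 \left(\left(-5 + 11^{2} + 13 \cdot 11\right) + \frac{12}{-4 + 12}\right) = 150 \left(\left(-5 + 121 + 143\right) + \frac{12}{8}\right) = 150 \left(259 + 12 \cdot \frac{1}{8}\right) = 150 \left(259 + \frac{3}{2}\right) = 150 \cdot \frac{521}{2} = 39075$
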